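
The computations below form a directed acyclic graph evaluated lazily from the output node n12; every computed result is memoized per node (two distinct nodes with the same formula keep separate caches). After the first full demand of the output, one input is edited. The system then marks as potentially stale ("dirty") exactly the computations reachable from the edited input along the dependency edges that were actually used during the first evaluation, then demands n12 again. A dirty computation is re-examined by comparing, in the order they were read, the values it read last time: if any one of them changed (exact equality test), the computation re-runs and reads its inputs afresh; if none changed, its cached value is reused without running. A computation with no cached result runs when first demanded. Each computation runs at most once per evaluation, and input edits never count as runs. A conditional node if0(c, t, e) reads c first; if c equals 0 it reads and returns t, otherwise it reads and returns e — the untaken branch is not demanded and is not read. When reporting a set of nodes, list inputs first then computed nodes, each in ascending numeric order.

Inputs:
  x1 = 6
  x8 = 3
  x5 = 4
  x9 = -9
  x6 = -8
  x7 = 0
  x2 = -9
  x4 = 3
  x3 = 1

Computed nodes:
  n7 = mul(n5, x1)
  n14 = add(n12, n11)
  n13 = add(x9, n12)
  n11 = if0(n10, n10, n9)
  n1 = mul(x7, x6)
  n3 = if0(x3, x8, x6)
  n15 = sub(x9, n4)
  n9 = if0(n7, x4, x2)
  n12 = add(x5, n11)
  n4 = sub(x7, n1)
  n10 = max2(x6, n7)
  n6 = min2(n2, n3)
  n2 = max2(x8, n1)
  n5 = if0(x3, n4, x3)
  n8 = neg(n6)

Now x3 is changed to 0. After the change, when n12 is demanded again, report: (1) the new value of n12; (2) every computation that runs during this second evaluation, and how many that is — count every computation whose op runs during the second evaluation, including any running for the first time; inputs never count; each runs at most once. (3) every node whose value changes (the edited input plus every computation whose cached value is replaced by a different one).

First demand of the output computes:
  n5 = if0(x3=1 -> else branch x3) = 1
  n7 = mul(1, 6) = 6
  n9 = if0(n7=6 -> else branch x2) = -9
  n10 = max2(-8, 6) = 6
  n11 = if0(n10=6 -> else branch n9) = -9
  n12 = add(4, -9) = -5

After the edit, cleaning proceeds:
  n1: had never run; runs now, result 0.
  n4: had never run; runs now, result 0.
  n5: a read changed (x3 1->0; x3 1->0) — executes, giving 0.
  n7: a read changed (n5 1->0) — executes, giving 0.
  n9: stays stale; no demand reaches it after the flip.
  n10: a read changed (n7 6->0) — executes, giving 0.
  n11: a read changed (n10 6->0) — executes, giving 0.
  n12: a read changed (n11 -9->0) — executes, giving 4.

Note the branch switch — demand abandons n9, which is never re-examined.

Demanding n12 again yields 4.
7 computations run: n1, n4, n5, n7, n10, n11, n12.
The nodes whose values change: x3, n5, n7, n10, n11, n12.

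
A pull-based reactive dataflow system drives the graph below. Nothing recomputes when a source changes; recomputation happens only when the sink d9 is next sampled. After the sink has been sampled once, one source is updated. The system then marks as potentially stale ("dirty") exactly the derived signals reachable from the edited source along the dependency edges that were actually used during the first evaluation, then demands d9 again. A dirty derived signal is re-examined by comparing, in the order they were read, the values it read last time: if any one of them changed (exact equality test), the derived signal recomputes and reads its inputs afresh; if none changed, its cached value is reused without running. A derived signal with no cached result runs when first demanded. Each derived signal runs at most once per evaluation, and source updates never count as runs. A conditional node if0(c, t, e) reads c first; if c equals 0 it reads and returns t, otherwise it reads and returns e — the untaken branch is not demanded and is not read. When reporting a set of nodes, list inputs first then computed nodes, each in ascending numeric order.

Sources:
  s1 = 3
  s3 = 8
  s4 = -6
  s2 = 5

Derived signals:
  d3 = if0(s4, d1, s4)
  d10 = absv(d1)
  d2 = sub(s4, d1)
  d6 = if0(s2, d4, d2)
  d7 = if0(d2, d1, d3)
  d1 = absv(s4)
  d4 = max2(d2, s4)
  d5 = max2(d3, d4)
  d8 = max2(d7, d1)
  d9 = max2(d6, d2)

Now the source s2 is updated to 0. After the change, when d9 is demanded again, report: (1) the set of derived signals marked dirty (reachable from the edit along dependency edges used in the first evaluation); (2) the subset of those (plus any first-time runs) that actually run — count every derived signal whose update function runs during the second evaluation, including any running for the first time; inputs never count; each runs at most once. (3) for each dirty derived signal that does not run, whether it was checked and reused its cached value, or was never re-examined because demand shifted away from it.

Marked dirty: d6, d9.
Derived signals that run: d4, d6, d9 — 3 in total.
Every dirty derived signal ran.
Key observation: a condition flipped, so demand reaches new nodes — d4 runs for the first time.

First evaluation (everything demanded from the output):
  d1 = absv(-6) = 6
  d2 = sub(-6, 6) = -12
  d6 = if0(s2=5 -> else branch d2) = -12
  d9 = max2(-12, -12) = -12

Propagation after the edit:
  d4: demanded for the first time — runs, produces -6.
  d6: runs — s2 5->0; result -6.
  d9: runs — d6 -12->-6; result -6.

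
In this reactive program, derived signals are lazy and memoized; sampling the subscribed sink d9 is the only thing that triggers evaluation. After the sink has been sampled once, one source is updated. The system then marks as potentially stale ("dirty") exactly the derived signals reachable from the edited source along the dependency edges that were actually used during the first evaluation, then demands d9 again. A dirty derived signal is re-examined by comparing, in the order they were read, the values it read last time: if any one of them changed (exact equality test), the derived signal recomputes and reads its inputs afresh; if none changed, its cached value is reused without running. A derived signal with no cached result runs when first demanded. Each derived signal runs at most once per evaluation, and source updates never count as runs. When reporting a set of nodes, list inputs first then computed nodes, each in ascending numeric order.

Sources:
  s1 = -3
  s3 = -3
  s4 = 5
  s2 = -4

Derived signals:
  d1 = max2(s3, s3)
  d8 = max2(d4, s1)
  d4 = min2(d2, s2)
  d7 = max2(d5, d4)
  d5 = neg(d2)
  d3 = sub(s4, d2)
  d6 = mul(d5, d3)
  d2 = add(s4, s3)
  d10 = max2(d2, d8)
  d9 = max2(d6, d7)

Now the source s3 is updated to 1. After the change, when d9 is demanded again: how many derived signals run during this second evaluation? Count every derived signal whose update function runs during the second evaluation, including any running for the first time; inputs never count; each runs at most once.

First demand of the output computes:
  d2 = add(5, -3) = 2
  d3 = sub(5, 2) = 3
  d4 = min2(2, -4) = -4
  d5 = neg(2) = -2
  d6 = mul(-2, 3) = -6
  d7 = max2(-2, -4) = -2
  d9 = max2(-6, -2) = -2

After the edit, cleaning proceeds:
  d2: a read changed (s3 -3->1) — executes, giving 6.
  d3: a read changed (d2 2->6) — executes, giving -1.
  d4: a read changed (d2 2->6) — executes, giving -4 — identical to its old value.
  d5: a read changed (d2 2->6) — executes, giving -6.
  d6: a read changed (d5 -2->-6; d3 3->-1) — executes, giving 6.
  d7: a read changed (d5 -2->-6) — executes, giving -4.
  d9: a read changed (d6 -6->6; d7 -2->-4) — executes, giving 6.

7 derived signals run: d2, d3, d4, d5, d6, d7, d9.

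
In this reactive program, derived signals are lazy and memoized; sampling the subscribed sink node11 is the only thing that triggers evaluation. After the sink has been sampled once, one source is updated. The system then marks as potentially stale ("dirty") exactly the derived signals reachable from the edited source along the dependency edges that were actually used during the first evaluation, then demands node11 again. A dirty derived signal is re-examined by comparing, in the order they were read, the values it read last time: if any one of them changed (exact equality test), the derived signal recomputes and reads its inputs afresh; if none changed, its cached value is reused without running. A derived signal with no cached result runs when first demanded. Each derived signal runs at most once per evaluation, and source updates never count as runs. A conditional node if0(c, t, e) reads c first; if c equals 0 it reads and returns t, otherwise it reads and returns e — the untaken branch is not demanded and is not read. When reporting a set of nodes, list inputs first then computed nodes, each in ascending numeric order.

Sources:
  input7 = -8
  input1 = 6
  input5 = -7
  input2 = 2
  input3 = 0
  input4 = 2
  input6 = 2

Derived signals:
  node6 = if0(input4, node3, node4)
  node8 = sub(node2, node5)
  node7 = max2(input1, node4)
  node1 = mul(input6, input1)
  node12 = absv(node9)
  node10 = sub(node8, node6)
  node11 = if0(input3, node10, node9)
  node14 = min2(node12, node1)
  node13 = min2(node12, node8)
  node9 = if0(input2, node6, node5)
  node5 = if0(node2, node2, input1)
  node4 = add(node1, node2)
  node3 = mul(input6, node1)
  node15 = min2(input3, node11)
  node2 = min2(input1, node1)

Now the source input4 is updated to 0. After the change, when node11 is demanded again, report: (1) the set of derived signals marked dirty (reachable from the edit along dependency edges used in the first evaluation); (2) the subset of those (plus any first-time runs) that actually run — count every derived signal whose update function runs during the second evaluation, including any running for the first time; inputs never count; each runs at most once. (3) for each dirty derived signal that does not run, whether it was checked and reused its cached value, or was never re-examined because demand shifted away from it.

First demand of the output computes:
  node1 = mul(2, 6) = 12
  node2 = min2(6, 12) = 6
  node4 = add(12, 6) = 18
  node5 = if0(node2=6 -> else branch input1) = 6
  node6 = if0(input4=2 -> else branch node4) = 18
  node8 = sub(6, 6) = 0
  node10 = sub(0, 18) = -18
  node11 = if0(input3=0 -> then branch node10) = -18

After the edit, cleaning proceeds:
  node3: had never run; runs now, result 24.
  node6: a read changed (input4 2->0) — executes, giving 24.
  node10: a read changed (node6 18->24) — executes, giving -24.
  node11: a read changed (node10 -18->-24) — executes, giving -24.

Note the branch switch — node3 had no cache and runs now for the first time.

The edit dirties: node6, node10, node11.
4 derived signals run: node3, node6, node10, node11.
No dirty derived signal escaped a run.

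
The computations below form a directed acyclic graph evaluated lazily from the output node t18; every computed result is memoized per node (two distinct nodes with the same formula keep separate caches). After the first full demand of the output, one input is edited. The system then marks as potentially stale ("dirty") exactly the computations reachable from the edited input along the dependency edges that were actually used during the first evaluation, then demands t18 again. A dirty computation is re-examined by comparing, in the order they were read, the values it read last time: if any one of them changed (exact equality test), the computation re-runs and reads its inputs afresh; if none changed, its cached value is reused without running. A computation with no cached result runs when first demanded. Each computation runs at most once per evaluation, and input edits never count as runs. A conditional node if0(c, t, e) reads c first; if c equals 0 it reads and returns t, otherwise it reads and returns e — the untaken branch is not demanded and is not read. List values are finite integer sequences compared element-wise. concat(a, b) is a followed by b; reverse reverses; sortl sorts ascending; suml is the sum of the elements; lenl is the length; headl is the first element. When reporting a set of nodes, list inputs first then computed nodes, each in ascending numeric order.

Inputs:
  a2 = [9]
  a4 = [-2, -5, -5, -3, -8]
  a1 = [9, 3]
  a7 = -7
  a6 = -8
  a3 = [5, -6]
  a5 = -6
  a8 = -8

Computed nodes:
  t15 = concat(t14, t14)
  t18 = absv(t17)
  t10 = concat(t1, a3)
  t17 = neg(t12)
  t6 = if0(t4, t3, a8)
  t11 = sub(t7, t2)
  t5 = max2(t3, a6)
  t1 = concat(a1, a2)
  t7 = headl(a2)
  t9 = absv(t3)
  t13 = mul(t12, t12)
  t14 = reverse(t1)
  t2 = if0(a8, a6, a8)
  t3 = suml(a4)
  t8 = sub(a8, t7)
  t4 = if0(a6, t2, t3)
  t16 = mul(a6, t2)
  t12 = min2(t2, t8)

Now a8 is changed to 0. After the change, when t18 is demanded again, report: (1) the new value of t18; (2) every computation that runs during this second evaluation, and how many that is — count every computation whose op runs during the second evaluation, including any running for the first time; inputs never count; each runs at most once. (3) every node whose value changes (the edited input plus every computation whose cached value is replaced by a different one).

Demanding t18 again yields 9.
5 computations run: t2, t8, t12, t17, t18.
The nodes whose values change: a8, t8, t12, t17, t18.

First demand of the output computes:
  t2 = if0(a8=-8 -> else branch a8) = -8
  t7 = headl([9]) = 9
  t8 = sub(-8, 9) = -17
  t12 = min2(-8, -17) = -17
  t17 = neg(-17) = 17
  t18 = absv(17) = 17

After the edit, cleaning proceeds:
  t2: a read changed (a8 -8->0; a8 -8->0) — executes, giving -8 — identical to its old value.
  t8: a read changed (a8 -8->0) — executes, giving -9.
  t12: a read changed (t8 -17->-9) — executes, giving -9.
  t17: a read changed (t12 -17->-9) — executes, giving 9.
  t18: a read changed (t17 17->9) — executes, giving 9.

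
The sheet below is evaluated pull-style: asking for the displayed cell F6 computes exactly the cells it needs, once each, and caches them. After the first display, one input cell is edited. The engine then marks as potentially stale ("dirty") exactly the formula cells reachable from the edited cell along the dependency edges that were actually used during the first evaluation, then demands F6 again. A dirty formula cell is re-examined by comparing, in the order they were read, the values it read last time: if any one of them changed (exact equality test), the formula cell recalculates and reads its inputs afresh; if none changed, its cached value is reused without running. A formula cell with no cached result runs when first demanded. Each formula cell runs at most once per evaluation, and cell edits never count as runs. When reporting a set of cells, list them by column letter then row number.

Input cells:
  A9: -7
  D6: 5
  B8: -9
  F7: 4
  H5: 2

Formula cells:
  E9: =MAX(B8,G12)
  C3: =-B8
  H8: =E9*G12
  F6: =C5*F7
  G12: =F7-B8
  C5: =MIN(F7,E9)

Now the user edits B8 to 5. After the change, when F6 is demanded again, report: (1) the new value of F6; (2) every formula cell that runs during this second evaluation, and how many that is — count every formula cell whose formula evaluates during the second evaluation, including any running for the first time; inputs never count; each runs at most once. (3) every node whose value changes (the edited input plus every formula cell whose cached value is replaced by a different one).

Demanding F6 again yields 16.
3 formula cells run: C5, E9, G12.
The nodes whose values change: B8, E9, G12.
Note the absorption at C5: it re-runs yet its value is the same, leaving the output's value untouched.

First demand of the output computes:
  G12 = 4 - -9 = 13
  E9 = MAX(-9, 13) = 13
  C5 = MIN(4, 13) = 4
  F6 = 4 * 4 = 16

After the edit, cleaning proceeds:
  G12: a read changed (B8 -9->5) — executes, giving -1.
  E9: a read changed (B8 -9->5; G12 13->-1) — executes, giving 5.
  C5: a read changed (E9 13->5) — executes, giving 4 — identical to its old value.
  F6: dirty, but its reads are unchanged (C5 unchanged, F7 unchanged); cached 16 stands.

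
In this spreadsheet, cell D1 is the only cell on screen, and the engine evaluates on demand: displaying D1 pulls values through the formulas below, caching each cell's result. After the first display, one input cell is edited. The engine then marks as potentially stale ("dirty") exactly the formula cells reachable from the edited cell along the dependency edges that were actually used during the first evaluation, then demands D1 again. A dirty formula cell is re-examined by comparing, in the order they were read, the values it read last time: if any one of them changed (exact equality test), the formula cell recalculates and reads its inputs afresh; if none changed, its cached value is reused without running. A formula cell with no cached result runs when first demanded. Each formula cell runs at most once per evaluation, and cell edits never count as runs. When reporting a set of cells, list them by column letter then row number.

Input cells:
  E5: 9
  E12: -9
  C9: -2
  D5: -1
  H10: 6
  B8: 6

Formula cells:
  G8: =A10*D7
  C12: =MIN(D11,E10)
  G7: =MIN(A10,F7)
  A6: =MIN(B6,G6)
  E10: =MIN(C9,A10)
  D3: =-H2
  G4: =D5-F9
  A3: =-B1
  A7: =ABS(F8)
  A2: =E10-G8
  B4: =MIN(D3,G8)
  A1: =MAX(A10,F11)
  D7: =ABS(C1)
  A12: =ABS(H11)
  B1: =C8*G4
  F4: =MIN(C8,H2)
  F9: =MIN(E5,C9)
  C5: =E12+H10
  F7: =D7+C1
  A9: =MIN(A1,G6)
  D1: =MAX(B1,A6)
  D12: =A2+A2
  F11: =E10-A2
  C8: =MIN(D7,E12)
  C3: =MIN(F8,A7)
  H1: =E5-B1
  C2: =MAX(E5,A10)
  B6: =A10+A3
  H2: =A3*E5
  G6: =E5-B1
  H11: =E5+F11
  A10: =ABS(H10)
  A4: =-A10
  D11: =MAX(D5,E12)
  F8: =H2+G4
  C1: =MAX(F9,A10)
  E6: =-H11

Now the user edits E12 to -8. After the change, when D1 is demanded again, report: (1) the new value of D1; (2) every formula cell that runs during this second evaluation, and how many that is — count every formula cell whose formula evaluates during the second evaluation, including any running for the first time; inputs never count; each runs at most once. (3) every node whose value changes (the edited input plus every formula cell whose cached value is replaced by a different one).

Initial pass — values computed on the first demand:
  A10 = ABS(6) = 6
  F9 = MIN(9, -2) = -2
  C1 = MAX(-2, 6) = 6
  D7 = ABS(6) = 6
  C8 = MIN(6, -9) = -9
  G4 = -1 - -2 = 1
  B1 = -9 * 1 = -9
  A3 = -(-9) = 9
  B6 = 6 + 9 = 15
  G6 = 9 - -9 = 18
  A6 = MIN(15, 18) = 15
  D1 = MAX(-9, 15) = 15

Second demand — change propagation:
  C8: re-runs because E12 -9->-8; new result -8.
  B1: re-runs because C8 -9->-8; new result -8.
  A3: re-runs because B1 -9->-8; new result 8.
  B6: re-runs because A3 9->8; new result 14.
  G6: re-runs because B1 -9->-8; new result 17.
  A6: re-runs because B6 15->14; G6 18->17; new result 14.
  D1: re-runs because B1 -9->-8; A6 15->14; new result 14.

D1 now evaluates to 14.
Run set: A3, A6, B1, B6, C8, D1, G6 (7 run).
Changed values: A3, A6, B1, B6, C8, D1, E12, G6.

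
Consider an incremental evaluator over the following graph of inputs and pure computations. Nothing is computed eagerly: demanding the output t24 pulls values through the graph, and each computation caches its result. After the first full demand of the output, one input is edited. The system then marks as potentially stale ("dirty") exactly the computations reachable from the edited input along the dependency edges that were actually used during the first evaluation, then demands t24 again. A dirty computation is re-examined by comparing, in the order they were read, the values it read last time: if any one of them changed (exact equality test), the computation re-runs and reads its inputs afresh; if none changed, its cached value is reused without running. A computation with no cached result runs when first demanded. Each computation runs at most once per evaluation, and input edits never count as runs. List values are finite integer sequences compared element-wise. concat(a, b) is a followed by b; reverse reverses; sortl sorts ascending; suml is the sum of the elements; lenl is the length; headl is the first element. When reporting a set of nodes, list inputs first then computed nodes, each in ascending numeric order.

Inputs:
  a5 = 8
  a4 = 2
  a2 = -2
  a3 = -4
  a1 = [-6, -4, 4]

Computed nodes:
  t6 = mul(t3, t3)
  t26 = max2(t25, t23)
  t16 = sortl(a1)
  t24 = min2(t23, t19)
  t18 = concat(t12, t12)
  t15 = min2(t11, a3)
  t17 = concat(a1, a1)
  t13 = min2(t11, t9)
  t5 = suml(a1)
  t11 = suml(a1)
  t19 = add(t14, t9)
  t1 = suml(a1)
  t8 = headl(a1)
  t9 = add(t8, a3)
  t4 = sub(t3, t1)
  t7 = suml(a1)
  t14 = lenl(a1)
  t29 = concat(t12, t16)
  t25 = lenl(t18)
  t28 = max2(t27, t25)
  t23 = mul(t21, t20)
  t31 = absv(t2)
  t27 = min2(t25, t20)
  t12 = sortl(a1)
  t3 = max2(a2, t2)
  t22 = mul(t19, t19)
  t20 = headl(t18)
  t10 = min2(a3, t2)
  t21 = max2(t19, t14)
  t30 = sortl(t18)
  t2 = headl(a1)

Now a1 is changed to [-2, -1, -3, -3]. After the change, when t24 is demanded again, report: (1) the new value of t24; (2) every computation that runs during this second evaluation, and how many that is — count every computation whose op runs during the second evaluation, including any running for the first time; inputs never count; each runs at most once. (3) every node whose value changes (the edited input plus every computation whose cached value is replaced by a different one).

t24 now evaluates to -12.
Run set: t8, t9, t12, t14, t18, t19, t20, t21, t23, t24 (10 run).
Changed values: a1, t8, t9, t12, t14, t18, t19, t20, t21, t23, t24.

Initial pass — values computed on the first demand:
  t8 = headl([-6, -4, 4]) = -6
  t9 = add(-6, -4) = -10
  t12 = sortl([-6, -4, 4]) = [-6, -4, 4]
  t14 = lenl([-6, -4, 4]) = 3
  t18 = concat([-6, -4, 4], [-6, -4, 4]) = [-6, -4, 4, -6, -4, 4]
  t19 = add(3, -10) = -7
  t20 = headl([-6, -4, 4, -6, -4, 4]) = -6
  t21 = max2(-7, 3) = 3
  t23 = mul(3, -6) = -18
  t24 = min2(-18, -7) = -18

Second demand — change propagation:
  t8: re-runs because a1 [-6, -4, 4]->[-2, -1, -3, -3]; new result -2.
  t9: re-runs because t8 -6->-2; new result -6.
  t12: re-runs because a1 [-6, -4, 4]->[-2, -1, -3, -3]; new result [-3, -3, -2, -1].
  t14: re-runs because a1 [-6, -4, 4]->[-2, -1, -3, -3]; new result 4.
  t18: re-runs because t12 [-6, -4, 4]->[-3, -3, -2, -1]; t12 [-6, -4, 4]->[-3, -3, -2, -1]; new result [-3, -3, -2, -1, -3, -3, -2, -1].
  t19: re-runs because t14 3->4; t9 -10->-6; new result -2.
  t20: re-runs because t18 [-6, -4, 4, -6, -4, 4]->[-3, -3, -2, -1, -3, -3, -2, -1]; new result -3.
  t21: re-runs because t19 -7->-2; t14 3->4; new result 4.
  t23: re-runs because t21 3->4; t20 -6->-3; new result -12.
  t24: re-runs because t23 -18->-12; t19 -7->-2; new result -12.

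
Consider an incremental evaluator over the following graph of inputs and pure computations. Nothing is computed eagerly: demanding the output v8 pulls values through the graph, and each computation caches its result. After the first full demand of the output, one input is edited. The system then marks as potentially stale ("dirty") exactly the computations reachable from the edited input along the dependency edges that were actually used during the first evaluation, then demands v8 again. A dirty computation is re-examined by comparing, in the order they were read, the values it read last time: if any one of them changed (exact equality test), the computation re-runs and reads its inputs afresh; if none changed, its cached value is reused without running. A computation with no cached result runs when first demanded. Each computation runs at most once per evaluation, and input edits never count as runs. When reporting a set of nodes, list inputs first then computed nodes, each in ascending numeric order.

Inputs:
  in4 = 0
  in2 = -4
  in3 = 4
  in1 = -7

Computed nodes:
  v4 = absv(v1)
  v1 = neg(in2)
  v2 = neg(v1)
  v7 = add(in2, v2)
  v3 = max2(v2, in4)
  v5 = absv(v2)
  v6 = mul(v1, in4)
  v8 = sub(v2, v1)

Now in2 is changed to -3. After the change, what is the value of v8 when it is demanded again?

Initial pass — values computed on the first demand:
  v1 = neg(-4) = 4
  v2 = neg(4) = -4
  v8 = sub(-4, 4) = -8

Second demand — change propagation:
  v1: re-runs because in2 -4->-3; new result 3.
  v2: re-runs because v1 4->3; new result -3.
  v8: re-runs because v2 -4->-3; v1 4->3; new result -6.

v8 now evaluates to -6.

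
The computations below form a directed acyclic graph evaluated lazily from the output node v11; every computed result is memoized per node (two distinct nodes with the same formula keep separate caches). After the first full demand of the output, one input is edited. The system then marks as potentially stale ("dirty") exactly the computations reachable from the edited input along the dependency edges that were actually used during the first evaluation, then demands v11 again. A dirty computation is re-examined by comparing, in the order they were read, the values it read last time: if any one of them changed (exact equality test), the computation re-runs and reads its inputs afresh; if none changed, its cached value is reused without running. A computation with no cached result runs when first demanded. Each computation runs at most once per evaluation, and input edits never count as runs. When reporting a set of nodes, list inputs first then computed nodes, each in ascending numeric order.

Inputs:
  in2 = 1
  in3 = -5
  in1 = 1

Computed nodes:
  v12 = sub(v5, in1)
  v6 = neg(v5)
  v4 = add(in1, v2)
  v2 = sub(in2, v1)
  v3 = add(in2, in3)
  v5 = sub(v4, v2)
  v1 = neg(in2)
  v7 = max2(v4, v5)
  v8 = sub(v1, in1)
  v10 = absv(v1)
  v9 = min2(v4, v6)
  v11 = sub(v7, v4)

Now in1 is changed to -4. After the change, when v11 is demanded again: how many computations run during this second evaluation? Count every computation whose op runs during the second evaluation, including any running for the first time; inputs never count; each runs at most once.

4 computations run: v4, v5, v7, v11.

First demand of the output computes:
  v1 = neg(1) = -1
  v2 = sub(1, -1) = 2
  v4 = add(1, 2) = 3
  v5 = sub(3, 2) = 1
  v7 = max2(3, 1) = 3
  v11 = sub(3, 3) = 0

After the edit, cleaning proceeds:
  v4: a read changed (in1 1->-4) — executes, giving -2.
  v5: a read changed (v4 3->-2) — executes, giving -4.
  v7: a read changed (v4 3->-2; v5 1->-4) — executes, giving -2.
  v11: a read changed (v7 3->-2; v4 3->-2) — executes, giving 0 — identical to its old value.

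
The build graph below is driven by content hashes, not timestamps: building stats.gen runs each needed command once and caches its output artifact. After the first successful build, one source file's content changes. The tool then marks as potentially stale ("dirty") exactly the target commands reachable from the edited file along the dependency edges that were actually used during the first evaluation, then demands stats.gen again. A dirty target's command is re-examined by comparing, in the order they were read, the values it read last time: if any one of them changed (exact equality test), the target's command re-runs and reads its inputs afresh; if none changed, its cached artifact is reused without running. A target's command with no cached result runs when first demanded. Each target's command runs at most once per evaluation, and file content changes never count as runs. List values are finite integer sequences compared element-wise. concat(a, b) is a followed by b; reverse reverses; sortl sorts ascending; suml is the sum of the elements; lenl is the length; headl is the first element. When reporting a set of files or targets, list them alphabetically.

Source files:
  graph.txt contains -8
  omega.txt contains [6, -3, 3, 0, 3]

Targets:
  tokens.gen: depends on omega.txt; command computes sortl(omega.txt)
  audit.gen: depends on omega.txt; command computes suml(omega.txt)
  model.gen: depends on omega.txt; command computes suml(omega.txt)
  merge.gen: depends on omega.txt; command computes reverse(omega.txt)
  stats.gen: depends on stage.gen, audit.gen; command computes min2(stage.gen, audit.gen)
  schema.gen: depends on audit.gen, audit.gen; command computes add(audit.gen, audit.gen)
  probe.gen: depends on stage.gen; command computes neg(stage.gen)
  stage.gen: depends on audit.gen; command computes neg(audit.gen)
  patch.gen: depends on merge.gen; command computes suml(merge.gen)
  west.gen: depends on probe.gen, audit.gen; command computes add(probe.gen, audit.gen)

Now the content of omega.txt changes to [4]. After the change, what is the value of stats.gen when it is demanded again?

Initial pass — values computed on the first demand:
  audit.gen = suml([6, -3, 3, 0, 3]) = 9
  stage.gen = neg(9) = -9
  stats.gen = min2(-9, 9) = -9

Second demand — change propagation:
  audit.gen: re-runs because omega.txt [6, -3, 3, 0, 3]->[4]; new result 4.
  stage.gen: re-runs because audit.gen 9->4; new result -4.
  stats.gen: re-runs because stage.gen -9->-4; audit.gen 9->4; new result -4.

stats.gen now evaluates to -4.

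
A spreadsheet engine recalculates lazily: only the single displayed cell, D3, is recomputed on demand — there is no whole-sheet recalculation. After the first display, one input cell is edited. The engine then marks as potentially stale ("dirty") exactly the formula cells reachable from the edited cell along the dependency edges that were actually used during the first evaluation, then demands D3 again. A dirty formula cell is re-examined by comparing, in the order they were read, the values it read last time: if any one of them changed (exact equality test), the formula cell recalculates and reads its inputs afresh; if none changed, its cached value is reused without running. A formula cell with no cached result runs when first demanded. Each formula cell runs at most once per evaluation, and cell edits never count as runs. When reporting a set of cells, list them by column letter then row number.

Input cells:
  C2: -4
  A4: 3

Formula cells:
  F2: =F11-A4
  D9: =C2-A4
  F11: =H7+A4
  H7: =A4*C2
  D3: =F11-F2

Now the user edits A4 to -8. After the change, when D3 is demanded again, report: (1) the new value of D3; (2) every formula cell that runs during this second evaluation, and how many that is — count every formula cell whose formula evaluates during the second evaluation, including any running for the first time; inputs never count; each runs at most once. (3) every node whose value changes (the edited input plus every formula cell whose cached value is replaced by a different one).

First evaluation (everything demanded from the output):
  H7 = 3 * -4 = -12
  F11 = -12 + 3 = -9
  F2 = -9 - 3 = -12
  D3 = -9 - -12 = 3

Propagation after the edit:
  H7: runs — A4 3->-8; result 32.
  F11: runs — H7 -12->32; A4 3->-8; result 24.
  F2: runs — F11 -9->24; A4 3->-8; result 32.
  D3: runs — F11 -9->24; F2 -12->32; result -8.

New value of D3: -8.
Formula cells that run: D3, F2, F11, H7 — 4 in total.
Values that change: A4, D3, F2, F11, H7.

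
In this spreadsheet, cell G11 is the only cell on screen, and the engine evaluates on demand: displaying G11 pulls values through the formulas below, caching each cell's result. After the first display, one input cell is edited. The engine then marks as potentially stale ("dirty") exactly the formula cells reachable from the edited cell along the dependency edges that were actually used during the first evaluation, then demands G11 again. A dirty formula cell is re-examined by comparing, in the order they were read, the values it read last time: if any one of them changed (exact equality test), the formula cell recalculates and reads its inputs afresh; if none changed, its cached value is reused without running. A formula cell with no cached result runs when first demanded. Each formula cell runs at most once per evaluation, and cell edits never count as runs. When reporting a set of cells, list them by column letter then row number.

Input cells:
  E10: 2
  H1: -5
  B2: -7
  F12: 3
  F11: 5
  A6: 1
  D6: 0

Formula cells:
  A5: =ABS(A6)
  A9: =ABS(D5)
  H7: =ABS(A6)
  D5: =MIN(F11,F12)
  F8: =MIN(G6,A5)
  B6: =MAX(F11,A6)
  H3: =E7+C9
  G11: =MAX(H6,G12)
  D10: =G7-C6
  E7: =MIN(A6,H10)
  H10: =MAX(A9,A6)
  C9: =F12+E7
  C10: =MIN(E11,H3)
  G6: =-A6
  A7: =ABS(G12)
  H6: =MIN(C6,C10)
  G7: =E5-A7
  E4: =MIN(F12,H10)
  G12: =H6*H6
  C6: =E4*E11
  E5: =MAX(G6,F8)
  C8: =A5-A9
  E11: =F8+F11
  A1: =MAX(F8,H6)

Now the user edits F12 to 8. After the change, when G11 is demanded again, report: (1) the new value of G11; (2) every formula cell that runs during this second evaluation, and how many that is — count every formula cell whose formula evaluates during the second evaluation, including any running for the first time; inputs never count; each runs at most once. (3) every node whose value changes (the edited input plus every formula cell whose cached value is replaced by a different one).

Initial pass — values computed on the first demand:
  A5 = ABS(1) = 1
  D5 = MIN(5, 3) = 3
  A9 = ABS(3) = 3
  G6 = -(1) = -1
  F8 = MIN(-1, 1) = -1
  E11 = -1 + 5 = 4
  H10 = MAX(3, 1) = 3
  E4 = MIN(3, 3) = 3
  C6 = 3 * 4 = 12
  E7 = MIN(1, 3) = 1
  C9 = 3 + 1 = 4
  H3 = 1 + 4 = 5
  C10 = MIN(4, 5) = 4
  H6 = MIN(12, 4) = 4
  G12 = 4 * 4 = 16
  G11 = MAX(4, 16) = 16

Second demand — change propagation:
  D5: re-runs because F12 3->8; new result 5.
  A9: re-runs because D5 3->5; new result 5.
  H10: re-runs because A9 3->5; new result 5.
  E4: re-runs because F12 3->8; H10 3->5; new result 5.
  C6: re-runs because E4 3->5; new result 20.
  E7: re-runs because H10 3->5; new result 1 (unchanged).
  C9: re-runs because F12 3->8; new result 9.
  H3: re-runs because C9 4->9; new result 10.
  C10: re-runs because H3 5->10; new result 4 (unchanged).
  H6: re-runs because C6 12->20; new result 4 (unchanged).
  G12: re-examined; everything it read last time is the same (H6 unchanged, H6 unchanged) — cache 16 kept, no run.
  G11: re-examined; everything it read last time is the same (H6 unchanged, G12 unchanged) — cache 16 kept, no run.

The important point: at G12 every value read last time is unchanged, so the dirty flag clears without a run.

G11 now evaluates to 16.
Run set: A9, C6, C9, C10, D5, E4, E7, H3, H6, H10 (10 run).
Changed values: A9, C6, C9, D5, E4, F12, H3, H10.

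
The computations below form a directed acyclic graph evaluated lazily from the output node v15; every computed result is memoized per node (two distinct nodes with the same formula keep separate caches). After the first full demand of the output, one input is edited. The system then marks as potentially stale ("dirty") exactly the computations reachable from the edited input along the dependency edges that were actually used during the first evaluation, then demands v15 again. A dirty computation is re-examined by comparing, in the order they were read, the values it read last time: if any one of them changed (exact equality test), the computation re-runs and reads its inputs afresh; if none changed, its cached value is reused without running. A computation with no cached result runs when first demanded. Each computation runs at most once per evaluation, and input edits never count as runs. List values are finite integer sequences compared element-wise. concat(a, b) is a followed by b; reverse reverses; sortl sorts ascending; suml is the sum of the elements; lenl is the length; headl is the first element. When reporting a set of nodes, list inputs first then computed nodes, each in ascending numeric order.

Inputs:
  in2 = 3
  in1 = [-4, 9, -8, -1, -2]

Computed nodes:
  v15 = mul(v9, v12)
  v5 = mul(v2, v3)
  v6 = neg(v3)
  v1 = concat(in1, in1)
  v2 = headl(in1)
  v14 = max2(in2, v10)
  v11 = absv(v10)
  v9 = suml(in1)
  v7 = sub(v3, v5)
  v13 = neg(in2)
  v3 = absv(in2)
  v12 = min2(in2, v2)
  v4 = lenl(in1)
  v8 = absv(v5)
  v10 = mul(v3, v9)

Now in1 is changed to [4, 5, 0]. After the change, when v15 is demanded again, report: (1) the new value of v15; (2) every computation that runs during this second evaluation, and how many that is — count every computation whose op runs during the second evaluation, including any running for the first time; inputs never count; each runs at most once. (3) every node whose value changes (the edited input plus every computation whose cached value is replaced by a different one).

Demanding v15 again yields 27.
4 computations run: v2, v9, v12, v15.
The nodes whose values change: in1, v2, v9, v12, v15.

First demand of the output computes:
  v2 = headl([-4, 9, -8, -1, -2]) = -4
  v9 = suml([-4, 9, -8, -1, -2]) = -6
  v12 = min2(3, -4) = -4
  v15 = mul(-6, -4) = 24

After the edit, cleaning proceeds:
  v2: a read changed (in1 [-4, 9, -8, -1, -2]->[4, 5, 0]) — executes, giving 4.
  v9: a read changed (in1 [-4, 9, -8, -1, -2]->[4, 5, 0]) — executes, giving 9.
  v12: a read changed (v2 -4->4) — executes, giving 3.
  v15: a read changed (v9 -6->9; v12 -4->3) — executes, giving 27.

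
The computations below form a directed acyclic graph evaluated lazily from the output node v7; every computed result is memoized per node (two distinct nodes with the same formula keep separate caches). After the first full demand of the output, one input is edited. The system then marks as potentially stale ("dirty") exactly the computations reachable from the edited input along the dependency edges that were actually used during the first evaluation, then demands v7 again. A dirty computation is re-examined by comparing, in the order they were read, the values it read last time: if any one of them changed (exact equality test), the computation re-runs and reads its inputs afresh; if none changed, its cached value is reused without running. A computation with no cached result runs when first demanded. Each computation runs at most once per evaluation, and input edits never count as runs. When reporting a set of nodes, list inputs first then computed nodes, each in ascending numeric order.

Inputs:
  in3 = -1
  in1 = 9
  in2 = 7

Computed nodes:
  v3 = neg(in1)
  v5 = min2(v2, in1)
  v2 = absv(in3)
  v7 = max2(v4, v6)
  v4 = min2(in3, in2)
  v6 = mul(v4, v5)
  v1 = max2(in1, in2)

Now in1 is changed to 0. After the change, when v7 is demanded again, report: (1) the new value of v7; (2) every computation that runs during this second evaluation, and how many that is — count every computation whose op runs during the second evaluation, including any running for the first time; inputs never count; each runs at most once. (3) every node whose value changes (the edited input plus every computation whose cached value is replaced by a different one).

Demanding v7 again yields 0.
3 computations run: v5, v6, v7.
The nodes whose values change: in1, v5, v6, v7.

First demand of the output computes:
  v2 = absv(-1) = 1
  v4 = min2(-1, 7) = -1
  v5 = min2(1, 9) = 1
  v6 = mul(-1, 1) = -1
  v7 = max2(-1, -1) = -1

After the edit, cleaning proceeds:
  v5: a read changed (in1 9->0) — executes, giving 0.
  v6: a read changed (v5 1->0) — executes, giving 0.
  v7: a read changed (v6 -1->0) — executes, giving 0.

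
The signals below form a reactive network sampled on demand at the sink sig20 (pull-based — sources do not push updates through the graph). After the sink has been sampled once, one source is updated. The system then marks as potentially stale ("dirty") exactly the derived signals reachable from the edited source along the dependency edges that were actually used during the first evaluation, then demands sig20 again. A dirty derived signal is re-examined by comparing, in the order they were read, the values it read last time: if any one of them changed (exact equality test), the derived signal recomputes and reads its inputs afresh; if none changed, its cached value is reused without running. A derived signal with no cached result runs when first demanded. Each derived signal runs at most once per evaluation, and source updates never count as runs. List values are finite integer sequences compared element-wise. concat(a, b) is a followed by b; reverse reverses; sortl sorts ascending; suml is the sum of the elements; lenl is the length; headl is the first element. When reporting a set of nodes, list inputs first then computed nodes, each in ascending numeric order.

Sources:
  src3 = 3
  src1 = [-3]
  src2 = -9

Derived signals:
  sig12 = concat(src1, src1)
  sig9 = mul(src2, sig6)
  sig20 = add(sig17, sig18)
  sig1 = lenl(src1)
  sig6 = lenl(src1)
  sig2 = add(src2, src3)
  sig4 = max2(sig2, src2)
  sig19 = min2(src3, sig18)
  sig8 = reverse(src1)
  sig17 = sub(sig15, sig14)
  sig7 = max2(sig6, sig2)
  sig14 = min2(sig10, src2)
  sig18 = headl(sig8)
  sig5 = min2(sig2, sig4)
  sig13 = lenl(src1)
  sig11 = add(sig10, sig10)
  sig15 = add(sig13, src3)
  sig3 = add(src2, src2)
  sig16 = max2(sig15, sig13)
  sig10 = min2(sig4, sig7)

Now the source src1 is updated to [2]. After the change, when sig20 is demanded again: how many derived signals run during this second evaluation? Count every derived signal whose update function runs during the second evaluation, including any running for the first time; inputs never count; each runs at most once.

Initial pass — values computed on the first demand:
  sig2 = add(-9, 3) = -6
  sig4 = max2(-6, -9) = -6
  sig6 = lenl([-3]) = 1
  sig7 = max2(1, -6) = 1
  sig8 = reverse([-3]) = [-3]
  sig10 = min2(-6, 1) = -6
  sig13 = lenl([-3]) = 1
  sig14 = min2(-6, -9) = -9
  sig15 = add(1, 3) = 4
  sig17 = sub(4, -9) = 13
  sig18 = headl([-3]) = -3
  sig20 = add(13, -3) = 10

Second demand — change propagation:
  sig6: re-runs because src1 [-3]->[2]; new result 1 (unchanged).
  sig7: re-examined; everything it read last time is the same (sig6 unchanged, sig2 unchanged) — cache 1 kept, no run.
  sig8: re-runs because src1 [-3]->[2]; new result [2].
  sig10: re-examined; everything it read last time is the same (sig4 unchanged, sig7 unchanged) — cache -6 kept, no run.
  sig13: re-runs because src1 [-3]->[2]; new result 1 (unchanged).
  sig14: re-examined; everything it read last time is the same (sig10 unchanged, src2 unchanged) — cache -9 kept, no run.
  sig15: re-examined; everything it read last time is the same (sig13 unchanged, src3 unchanged) — cache 4 kept, no run.
  sig17: re-examined; everything it read last time is the same (sig15 unchanged, sig14 unchanged) — cache 13 kept, no run.
  sig18: re-runs because sig8 [-3]->[2]; new result 2.
  sig20: re-runs because sig18 -3->2; new result 15.

The important point: at sig7 every value read last time is unchanged, so the dirty flag clears without a run.

Run set: sig6, sig8, sig13, sig18, sig20 (5 run).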